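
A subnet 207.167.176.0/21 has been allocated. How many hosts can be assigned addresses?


Host bits = 32 - 21 = 11
Total addresses = 2^11 = 2048
Usable = total - 2 (network and broadcast)
Usable hosts: 2046


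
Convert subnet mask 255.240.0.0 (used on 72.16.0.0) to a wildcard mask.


Subnet mask: 255.240.0.0
Wildcard = 255.255.255.255 - subnet mask
255 - 255 = 0
255 - 240 = 15
255 - 0 = 255
255 - 0 = 255
Wildcard: 0.15.255.255


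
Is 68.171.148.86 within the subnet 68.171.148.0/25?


Subnet network: 68.171.148.0
Test IP AND mask: 68.171.148.0
Yes, 68.171.148.86 is in 68.171.148.0/25


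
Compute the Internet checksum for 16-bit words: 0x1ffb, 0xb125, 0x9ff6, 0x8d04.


Sum all words (with carry folding):
+ 0x1ffb = 0x1ffb
+ 0xb125 = 0xd120
+ 0x9ff6 = 0x7117
+ 0x8d04 = 0xfe1b
One's complement: ~0xfe1b
Checksum = 0x01e4


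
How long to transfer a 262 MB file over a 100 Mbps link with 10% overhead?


Effective throughput = 100 * (1 - 10/100) = 90 Mbps
File size in Mb = 262 * 8 = 2096 Mb
Time = 2096 / 90
Time = 23.2889 seconds


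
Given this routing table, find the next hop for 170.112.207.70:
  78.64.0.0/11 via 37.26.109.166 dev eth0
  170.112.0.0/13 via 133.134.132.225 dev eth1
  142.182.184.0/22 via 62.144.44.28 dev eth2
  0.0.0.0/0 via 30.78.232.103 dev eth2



Longest prefix match for 170.112.207.70:
  /11 78.64.0.0: no
  /13 170.112.0.0: MATCH
  /22 142.182.184.0: no
  /0 0.0.0.0: MATCH
Selected: next-hop 133.134.132.225 via eth1 (matched /13)


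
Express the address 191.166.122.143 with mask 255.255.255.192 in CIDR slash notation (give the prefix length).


Binary: 11111111.11111111.11111111.11000000
Count leading 1s
Prefix: /26


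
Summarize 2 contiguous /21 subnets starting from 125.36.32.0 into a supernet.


Original prefix: /21
Number of subnets: 2 = 2^1
New prefix = 21 - 1 = 20
Supernet: 125.36.32.0/20


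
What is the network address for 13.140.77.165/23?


IP:   00001101.10001100.01001101.10100101
Mask: 11111111.11111111.11111110.00000000
AND operation:
Net:  00001101.10001100.01001100.00000000
Network: 13.140.76.0/23


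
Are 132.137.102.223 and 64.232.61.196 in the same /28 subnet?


Mask: 255.255.255.240
132.137.102.223 AND mask = 132.137.102.208
64.232.61.196 AND mask = 64.232.61.192
No, different subnets (132.137.102.208 vs 64.232.61.192)


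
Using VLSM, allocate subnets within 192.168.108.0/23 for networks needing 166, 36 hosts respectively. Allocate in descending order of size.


166 hosts -> /24 (254 usable): 192.168.108.0/24
36 hosts -> /26 (62 usable): 192.168.109.0/26
Allocation: 192.168.108.0/24 (166 hosts, 254 usable); 192.168.109.0/26 (36 hosts, 62 usable)


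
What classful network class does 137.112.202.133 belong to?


First octet: 137
Binary: 10001001
10xxxxxx -> Class B (128-191)
Class B, default mask 255.255.0.0 (/16)


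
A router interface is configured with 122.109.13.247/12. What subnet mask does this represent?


/12 means 12 network bits, 20 host bits
Binary: 11111111111100000000000000000000
Mask: 255.240.0.0


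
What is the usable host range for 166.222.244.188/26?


Network: 166.222.244.128
Broadcast: 166.222.244.191
First usable = network + 1
Last usable = broadcast - 1
Range: 166.222.244.129 to 166.222.244.190


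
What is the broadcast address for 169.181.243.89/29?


Network: 169.181.243.88/29
Host bits = 3
Set all host bits to 1:
Broadcast: 169.181.243.95


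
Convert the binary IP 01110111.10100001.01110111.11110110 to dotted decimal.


01110111 = 119
10100001 = 161
01110111 = 119
11110110 = 246
IP: 119.161.119.246


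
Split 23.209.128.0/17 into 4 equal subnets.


New prefix = 17 + 2 = 19
Each subnet has 8192 addresses
  23.209.128.0/19
  23.209.160.0/19
  23.209.192.0/19
  23.209.224.0/19
Subnets: 23.209.128.0/19, 23.209.160.0/19, 23.209.192.0/19, 23.209.224.0/19


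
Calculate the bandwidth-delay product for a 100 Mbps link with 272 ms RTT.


BDP = bandwidth * RTT
= 100 Mbps * 272 ms
= 100 * 1e6 * 272 / 1000 bits
= 27200000 bits
= 3400000 bytes
= 3320.3125 KB
BDP = 27200000 bits (3400000 bytes)


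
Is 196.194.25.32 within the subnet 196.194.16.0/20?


Subnet network: 196.194.16.0
Test IP AND mask: 196.194.16.0
Yes, 196.194.25.32 is in 196.194.16.0/20


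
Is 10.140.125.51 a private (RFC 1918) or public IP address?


RFC 1918 private ranges:
  10.0.0.0/8 (10.0.0.0 - 10.255.255.255)
  172.16.0.0/12 (172.16.0.0 - 172.31.255.255)
  192.168.0.0/16 (192.168.0.0 - 192.168.255.255)
Private (in 10.0.0.0/8)


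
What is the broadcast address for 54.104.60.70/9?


Network: 54.0.0.0/9
Host bits = 23
Set all host bits to 1:
Broadcast: 54.127.255.255


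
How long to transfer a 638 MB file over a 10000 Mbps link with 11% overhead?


Effective throughput = 10000 * (1 - 11/100) = 8900 Mbps
File size in Mb = 638 * 8 = 5104 Mb
Time = 5104 / 8900
Time = 0.5735 seconds


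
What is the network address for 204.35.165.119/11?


IP:   11001100.00100011.10100101.01110111
Mask: 11111111.11100000.00000000.00000000
AND operation:
Net:  11001100.00100000.00000000.00000000
Network: 204.32.0.0/11


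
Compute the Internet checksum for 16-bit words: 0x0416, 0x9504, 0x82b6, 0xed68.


Sum all words (with carry folding):
+ 0x0416 = 0x0416
+ 0x9504 = 0x991a
+ 0x82b6 = 0x1bd1
+ 0xed68 = 0x093a
One's complement: ~0x093a
Checksum = 0xf6c5


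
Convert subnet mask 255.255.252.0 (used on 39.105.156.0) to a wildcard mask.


Subnet mask: 255.255.252.0
Wildcard = 255.255.255.255 - subnet mask
255 - 255 = 0
255 - 255 = 0
255 - 252 = 3
255 - 0 = 255
Wildcard: 0.0.3.255


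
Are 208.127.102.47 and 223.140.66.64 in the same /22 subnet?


Mask: 255.255.252.0
208.127.102.47 AND mask = 208.127.100.0
223.140.66.64 AND mask = 223.140.64.0
No, different subnets (208.127.100.0 vs 223.140.64.0)


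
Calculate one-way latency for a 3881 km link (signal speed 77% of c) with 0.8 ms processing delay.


Speed = 0.77 * 3e5 km/s = 231000 km/s
Propagation delay = 3881 / 231000 = 0.0168 s = 16.8009 ms
Processing delay = 0.8 ms
Total one-way latency = 17.6009 ms


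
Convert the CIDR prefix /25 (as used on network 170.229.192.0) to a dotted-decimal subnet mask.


/25 means 25 network bits, 7 host bits
Binary: 11111111111111111111111110000000
Mask: 255.255.255.128


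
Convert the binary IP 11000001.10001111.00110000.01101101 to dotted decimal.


11000001 = 193
10001111 = 143
00110000 = 48
01101101 = 109
IP: 193.143.48.109


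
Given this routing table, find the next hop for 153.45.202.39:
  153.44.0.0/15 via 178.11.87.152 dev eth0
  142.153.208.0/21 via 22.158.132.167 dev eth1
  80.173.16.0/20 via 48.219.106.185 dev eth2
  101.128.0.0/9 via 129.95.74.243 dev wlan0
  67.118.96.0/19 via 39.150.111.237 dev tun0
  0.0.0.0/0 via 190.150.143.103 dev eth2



Longest prefix match for 153.45.202.39:
  /15 153.44.0.0: MATCH
  /21 142.153.208.0: no
  /20 80.173.16.0: no
  /9 101.128.0.0: no
  /19 67.118.96.0: no
  /0 0.0.0.0: MATCH
Selected: next-hop 178.11.87.152 via eth0 (matched /15)


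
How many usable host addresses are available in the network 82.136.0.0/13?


Host bits = 32 - 13 = 19
Total addresses = 2^19 = 524288
Usable = total - 2 (network and broadcast)
Usable hosts: 524286


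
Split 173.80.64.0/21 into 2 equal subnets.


New prefix = 21 + 1 = 22
Each subnet has 1024 addresses
  173.80.64.0/22
  173.80.68.0/22
Subnets: 173.80.64.0/22, 173.80.68.0/22


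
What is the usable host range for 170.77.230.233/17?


Network: 170.77.128.0
Broadcast: 170.77.255.255
First usable = network + 1
Last usable = broadcast - 1
Range: 170.77.128.1 to 170.77.255.254


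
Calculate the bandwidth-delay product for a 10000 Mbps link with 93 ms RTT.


BDP = bandwidth * RTT
= 10000 Mbps * 93 ms
= 10000 * 1e6 * 93 / 1000 bits
= 930000000 bits
= 116250000 bytes
= 113525.3906 KB
BDP = 930000000 bits (116250000 bytes)


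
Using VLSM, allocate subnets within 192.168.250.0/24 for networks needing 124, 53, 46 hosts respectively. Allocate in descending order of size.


124 hosts -> /25 (126 usable): 192.168.250.0/25
53 hosts -> /26 (62 usable): 192.168.250.128/26
46 hosts -> /26 (62 usable): 192.168.250.192/26
Allocation: 192.168.250.0/25 (124 hosts, 126 usable); 192.168.250.128/26 (53 hosts, 62 usable); 192.168.250.192/26 (46 hosts, 62 usable)


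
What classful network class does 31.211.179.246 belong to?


First octet: 31
Binary: 00011111
0xxxxxxx -> Class A (1-126)
Class A, default mask 255.0.0.0 (/8)


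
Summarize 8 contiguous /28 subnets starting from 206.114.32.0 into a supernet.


Original prefix: /28
Number of subnets: 8 = 2^3
New prefix = 28 - 3 = 25
Supernet: 206.114.32.0/25


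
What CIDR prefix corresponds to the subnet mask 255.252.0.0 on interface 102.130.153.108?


Binary: 11111111.11111100.00000000.00000000
Count leading 1s
Prefix: /14


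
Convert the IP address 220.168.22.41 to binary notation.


220 = 11011100
168 = 10101000
22 = 00010110
41 = 00101001
Binary: 11011100.10101000.00010110.00101001


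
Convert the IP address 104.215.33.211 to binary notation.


104 = 01101000
215 = 11010111
33 = 00100001
211 = 11010011
Binary: 01101000.11010111.00100001.11010011


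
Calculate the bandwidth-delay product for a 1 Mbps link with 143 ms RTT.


BDP = bandwidth * RTT
= 1 Mbps * 143 ms
= 1 * 1e6 * 143 / 1000 bits
= 143000 bits
= 17875 bytes
= 17.4561 KB
BDP = 143000 bits (17875 bytes)


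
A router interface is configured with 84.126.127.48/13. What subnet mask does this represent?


/13 means 13 network bits, 19 host bits
Binary: 11111111111110000000000000000000
Mask: 255.248.0.0


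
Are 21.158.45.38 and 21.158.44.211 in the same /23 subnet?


Mask: 255.255.254.0
21.158.45.38 AND mask = 21.158.44.0
21.158.44.211 AND mask = 21.158.44.0
Yes, same subnet (21.158.44.0)


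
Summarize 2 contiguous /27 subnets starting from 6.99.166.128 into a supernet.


Original prefix: /27
Number of subnets: 2 = 2^1
New prefix = 27 - 1 = 26
Supernet: 6.99.166.128/26


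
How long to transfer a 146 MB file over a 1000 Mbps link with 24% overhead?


Effective throughput = 1000 * (1 - 24/100) = 760 Mbps
File size in Mb = 146 * 8 = 1168 Mb
Time = 1168 / 760
Time = 1.5368 seconds


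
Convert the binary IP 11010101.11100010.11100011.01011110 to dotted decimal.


11010101 = 213
11100010 = 226
11100011 = 227
01011110 = 94
IP: 213.226.227.94


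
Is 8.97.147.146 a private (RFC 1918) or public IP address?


RFC 1918 private ranges:
  10.0.0.0/8 (10.0.0.0 - 10.255.255.255)
  172.16.0.0/12 (172.16.0.0 - 172.31.255.255)
  192.168.0.0/16 (192.168.0.0 - 192.168.255.255)
Public (not in any RFC 1918 range)


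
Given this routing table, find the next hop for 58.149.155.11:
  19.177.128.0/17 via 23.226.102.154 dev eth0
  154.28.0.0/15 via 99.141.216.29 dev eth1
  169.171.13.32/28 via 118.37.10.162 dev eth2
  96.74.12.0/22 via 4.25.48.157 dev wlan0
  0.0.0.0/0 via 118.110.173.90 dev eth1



Longest prefix match for 58.149.155.11:
  /17 19.177.128.0: no
  /15 154.28.0.0: no
  /28 169.171.13.32: no
  /22 96.74.12.0: no
  /0 0.0.0.0: MATCH
Selected: next-hop 118.110.173.90 via eth1 (matched /0)


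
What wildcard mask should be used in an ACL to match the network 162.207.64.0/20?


Subnet mask: 255.255.240.0
Wildcard = 255.255.255.255 - subnet mask
255 - 255 = 0
255 - 255 = 0
255 - 240 = 15
255 - 0 = 255
Wildcard: 0.0.15.255


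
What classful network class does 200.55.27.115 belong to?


First octet: 200
Binary: 11001000
110xxxxx -> Class C (192-223)
Class C, default mask 255.255.255.0 (/24)


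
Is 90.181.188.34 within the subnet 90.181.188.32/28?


Subnet network: 90.181.188.32
Test IP AND mask: 90.181.188.32
Yes, 90.181.188.34 is in 90.181.188.32/28


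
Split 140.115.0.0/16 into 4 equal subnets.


New prefix = 16 + 2 = 18
Each subnet has 16384 addresses
  140.115.0.0/18
  140.115.64.0/18
  140.115.128.0/18
  140.115.192.0/18
Subnets: 140.115.0.0/18, 140.115.64.0/18, 140.115.128.0/18, 140.115.192.0/18


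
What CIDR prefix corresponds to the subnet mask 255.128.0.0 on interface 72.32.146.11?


Binary: 11111111.10000000.00000000.00000000
Count leading 1s
Prefix: /9


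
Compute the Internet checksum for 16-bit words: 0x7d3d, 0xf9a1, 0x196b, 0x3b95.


Sum all words (with carry folding):
+ 0x7d3d = 0x7d3d
+ 0xf9a1 = 0x76df
+ 0x196b = 0x904a
+ 0x3b95 = 0xcbdf
One's complement: ~0xcbdf
Checksum = 0x3420


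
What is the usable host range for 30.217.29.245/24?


Network: 30.217.29.0
Broadcast: 30.217.29.255
First usable = network + 1
Last usable = broadcast - 1
Range: 30.217.29.1 to 30.217.29.254


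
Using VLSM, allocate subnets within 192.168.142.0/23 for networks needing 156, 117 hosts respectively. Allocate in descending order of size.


156 hosts -> /24 (254 usable): 192.168.142.0/24
117 hosts -> /25 (126 usable): 192.168.143.0/25
Allocation: 192.168.142.0/24 (156 hosts, 254 usable); 192.168.143.0/25 (117 hosts, 126 usable)


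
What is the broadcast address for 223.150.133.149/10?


Network: 223.128.0.0/10
Host bits = 22
Set all host bits to 1:
Broadcast: 223.191.255.255


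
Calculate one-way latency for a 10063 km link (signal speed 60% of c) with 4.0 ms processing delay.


Speed = 0.6 * 3e5 km/s = 180000 km/s
Propagation delay = 10063 / 180000 = 0.0559 s = 55.9056 ms
Processing delay = 4.0 ms
Total one-way latency = 59.9056 ms


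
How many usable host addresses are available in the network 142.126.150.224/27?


Host bits = 32 - 27 = 5
Total addresses = 2^5 = 32
Usable = total - 2 (network and broadcast)
Usable hosts: 30


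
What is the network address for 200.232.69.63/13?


IP:   11001000.11101000.01000101.00111111
Mask: 11111111.11111000.00000000.00000000
AND operation:
Net:  11001000.11101000.00000000.00000000
Network: 200.232.0.0/13


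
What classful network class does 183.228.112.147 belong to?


First octet: 183
Binary: 10110111
10xxxxxx -> Class B (128-191)
Class B, default mask 255.255.0.0 (/16)


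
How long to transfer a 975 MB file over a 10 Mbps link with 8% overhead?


Effective throughput = 10 * (1 - 8/100) = 9.2 Mbps
File size in Mb = 975 * 8 = 7800 Mb
Time = 7800 / 9.2
Time = 847.8261 seconds


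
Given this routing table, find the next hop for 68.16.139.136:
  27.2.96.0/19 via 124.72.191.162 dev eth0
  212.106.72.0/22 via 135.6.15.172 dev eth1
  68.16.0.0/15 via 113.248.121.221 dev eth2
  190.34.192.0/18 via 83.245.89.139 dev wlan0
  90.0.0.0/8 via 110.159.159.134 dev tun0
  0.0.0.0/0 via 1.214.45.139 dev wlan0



Longest prefix match for 68.16.139.136:
  /19 27.2.96.0: no
  /22 212.106.72.0: no
  /15 68.16.0.0: MATCH
  /18 190.34.192.0: no
  /8 90.0.0.0: no
  /0 0.0.0.0: MATCH
Selected: next-hop 113.248.121.221 via eth2 (matched /15)


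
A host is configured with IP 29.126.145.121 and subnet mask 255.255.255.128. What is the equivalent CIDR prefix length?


Binary: 11111111.11111111.11111111.10000000
Count leading 1s
Prefix: /25


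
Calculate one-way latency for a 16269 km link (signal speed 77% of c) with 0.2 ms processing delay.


Speed = 0.77 * 3e5 km/s = 231000 km/s
Propagation delay = 16269 / 231000 = 0.0704 s = 70.4286 ms
Processing delay = 0.2 ms
Total one-way latency = 70.6286 ms


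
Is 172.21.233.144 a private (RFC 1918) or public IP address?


RFC 1918 private ranges:
  10.0.0.0/8 (10.0.0.0 - 10.255.255.255)
  172.16.0.0/12 (172.16.0.0 - 172.31.255.255)
  192.168.0.0/16 (192.168.0.0 - 192.168.255.255)
Private (in 172.16.0.0/12)


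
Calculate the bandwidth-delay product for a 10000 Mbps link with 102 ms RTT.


BDP = bandwidth * RTT
= 10000 Mbps * 102 ms
= 10000 * 1e6 * 102 / 1000 bits
= 1020000000 bits
= 127500000 bytes
= 124511.7188 KB
BDP = 1020000000 bits (127500000 bytes)


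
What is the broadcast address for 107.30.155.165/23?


Network: 107.30.154.0/23
Host bits = 9
Set all host bits to 1:
Broadcast: 107.30.155.255


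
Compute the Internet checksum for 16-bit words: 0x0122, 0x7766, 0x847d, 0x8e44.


Sum all words (with carry folding):
+ 0x0122 = 0x0122
+ 0x7766 = 0x7888
+ 0x847d = 0xfd05
+ 0x8e44 = 0x8b4a
One's complement: ~0x8b4a
Checksum = 0x74b5


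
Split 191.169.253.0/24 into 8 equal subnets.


New prefix = 24 + 3 = 27
Each subnet has 32 addresses
  191.169.253.0/27
  191.169.253.32/27
  191.169.253.64/27
  191.169.253.96/27
  191.169.253.128/27
  191.169.253.160/27
  191.169.253.192/27
  191.169.253.224/27
Subnets: 191.169.253.0/27, 191.169.253.32/27, 191.169.253.64/27, 191.169.253.96/27, 191.169.253.128/27, 191.169.253.160/27, 191.169.253.192/27, 191.169.253.224/27


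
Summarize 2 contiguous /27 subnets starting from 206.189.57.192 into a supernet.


Original prefix: /27
Number of subnets: 2 = 2^1
New prefix = 27 - 1 = 26
Supernet: 206.189.57.192/26


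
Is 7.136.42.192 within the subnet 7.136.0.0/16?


Subnet network: 7.136.0.0
Test IP AND mask: 7.136.0.0
Yes, 7.136.42.192 is in 7.136.0.0/16


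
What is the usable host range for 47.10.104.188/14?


Network: 47.8.0.0
Broadcast: 47.11.255.255
First usable = network + 1
Last usable = broadcast - 1
Range: 47.8.0.1 to 47.11.255.254


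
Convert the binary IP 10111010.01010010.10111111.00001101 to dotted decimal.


10111010 = 186
01010010 = 82
10111111 = 191
00001101 = 13
IP: 186.82.191.13


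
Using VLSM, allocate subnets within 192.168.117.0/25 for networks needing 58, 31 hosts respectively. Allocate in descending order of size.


58 hosts -> /26 (62 usable): 192.168.117.0/26
31 hosts -> /26 (62 usable): 192.168.117.64/26
Allocation: 192.168.117.0/26 (58 hosts, 62 usable); 192.168.117.64/26 (31 hosts, 62 usable)


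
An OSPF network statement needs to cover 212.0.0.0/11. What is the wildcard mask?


Subnet mask: 255.224.0.0
Wildcard = 255.255.255.255 - subnet mask
255 - 255 = 0
255 - 224 = 31
255 - 0 = 255
255 - 0 = 255
Wildcard: 0.31.255.255


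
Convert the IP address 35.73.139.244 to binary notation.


35 = 00100011
73 = 01001001
139 = 10001011
244 = 11110100
Binary: 00100011.01001001.10001011.11110100


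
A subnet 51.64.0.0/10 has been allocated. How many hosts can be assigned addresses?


Host bits = 32 - 10 = 22
Total addresses = 2^22 = 4194304
Usable = total - 2 (network and broadcast)
Usable hosts: 4194302


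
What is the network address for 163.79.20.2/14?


IP:   10100011.01001111.00010100.00000010
Mask: 11111111.11111100.00000000.00000000
AND operation:
Net:  10100011.01001100.00000000.00000000
Network: 163.76.0.0/14


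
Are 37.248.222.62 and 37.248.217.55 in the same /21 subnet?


Mask: 255.255.248.0
37.248.222.62 AND mask = 37.248.216.0
37.248.217.55 AND mask = 37.248.216.0
Yes, same subnet (37.248.216.0)


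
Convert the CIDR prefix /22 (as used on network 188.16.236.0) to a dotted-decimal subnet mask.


/22 means 22 network bits, 10 host bits
Binary: 11111111111111111111110000000000
Mask: 255.255.252.0


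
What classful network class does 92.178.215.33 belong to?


First octet: 92
Binary: 01011100
0xxxxxxx -> Class A (1-126)
Class A, default mask 255.0.0.0 (/8)


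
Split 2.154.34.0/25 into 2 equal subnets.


New prefix = 25 + 1 = 26
Each subnet has 64 addresses
  2.154.34.0/26
  2.154.34.64/26
Subnets: 2.154.34.0/26, 2.154.34.64/26


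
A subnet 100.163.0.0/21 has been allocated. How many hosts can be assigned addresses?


Host bits = 32 - 21 = 11
Total addresses = 2^11 = 2048
Usable = total - 2 (network and broadcast)
Usable hosts: 2046


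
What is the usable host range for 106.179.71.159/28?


Network: 106.179.71.144
Broadcast: 106.179.71.159
First usable = network + 1
Last usable = broadcast - 1
Range: 106.179.71.145 to 106.179.71.158


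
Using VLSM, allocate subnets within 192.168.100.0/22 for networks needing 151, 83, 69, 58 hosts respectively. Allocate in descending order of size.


151 hosts -> /24 (254 usable): 192.168.100.0/24
83 hosts -> /25 (126 usable): 192.168.101.0/25
69 hosts -> /25 (126 usable): 192.168.101.128/25
58 hosts -> /26 (62 usable): 192.168.102.0/26
Allocation: 192.168.100.0/24 (151 hosts, 254 usable); 192.168.101.0/25 (83 hosts, 126 usable); 192.168.101.128/25 (69 hosts, 126 usable); 192.168.102.0/26 (58 hosts, 62 usable)


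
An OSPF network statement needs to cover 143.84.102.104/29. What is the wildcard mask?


Subnet mask: 255.255.255.248
Wildcard = 255.255.255.255 - subnet mask
255 - 255 = 0
255 - 255 = 0
255 - 255 = 0
255 - 248 = 7
Wildcard: 0.0.0.7


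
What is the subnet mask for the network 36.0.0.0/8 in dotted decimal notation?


/8 means 8 network bits, 24 host bits
Binary: 11111111000000000000000000000000
Mask: 255.0.0.0


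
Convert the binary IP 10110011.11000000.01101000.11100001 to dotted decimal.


10110011 = 179
11000000 = 192
01101000 = 104
11100001 = 225
IP: 179.192.104.225


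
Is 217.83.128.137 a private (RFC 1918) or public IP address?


RFC 1918 private ranges:
  10.0.0.0/8 (10.0.0.0 - 10.255.255.255)
  172.16.0.0/12 (172.16.0.0 - 172.31.255.255)
  192.168.0.0/16 (192.168.0.0 - 192.168.255.255)
Public (not in any RFC 1918 range)


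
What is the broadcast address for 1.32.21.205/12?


Network: 1.32.0.0/12
Host bits = 20
Set all host bits to 1:
Broadcast: 1.47.255.255


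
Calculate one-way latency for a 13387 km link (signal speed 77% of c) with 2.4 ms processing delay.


Speed = 0.77 * 3e5 km/s = 231000 km/s
Propagation delay = 13387 / 231000 = 0.058 s = 57.9524 ms
Processing delay = 2.4 ms
Total one-way latency = 60.3524 ms


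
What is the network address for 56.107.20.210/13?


IP:   00111000.01101011.00010100.11010010
Mask: 11111111.11111000.00000000.00000000
AND operation:
Net:  00111000.01101000.00000000.00000000
Network: 56.104.0.0/13


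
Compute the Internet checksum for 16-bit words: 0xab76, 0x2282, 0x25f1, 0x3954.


Sum all words (with carry folding):
+ 0xab76 = 0xab76
+ 0x2282 = 0xcdf8
+ 0x25f1 = 0xf3e9
+ 0x3954 = 0x2d3e
One's complement: ~0x2d3e
Checksum = 0xd2c1


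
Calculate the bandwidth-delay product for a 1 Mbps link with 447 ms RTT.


BDP = bandwidth * RTT
= 1 Mbps * 447 ms
= 1 * 1e6 * 447 / 1000 bits
= 447000 bits
= 55875 bytes
= 54.5654 KB
BDP = 447000 bits (55875 bytes)


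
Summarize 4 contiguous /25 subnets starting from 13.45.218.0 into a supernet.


Original prefix: /25
Number of subnets: 4 = 2^2
New prefix = 25 - 2 = 23
Supernet: 13.45.218.0/23


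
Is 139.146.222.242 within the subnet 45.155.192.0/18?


Subnet network: 45.155.192.0
Test IP AND mask: 139.146.192.0
No, 139.146.222.242 is not in 45.155.192.0/18


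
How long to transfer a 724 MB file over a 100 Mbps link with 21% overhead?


Effective throughput = 100 * (1 - 21/100) = 79 Mbps
File size in Mb = 724 * 8 = 5792 Mb
Time = 5792 / 79
Time = 73.3165 seconds


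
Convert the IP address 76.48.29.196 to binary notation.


76 = 01001100
48 = 00110000
29 = 00011101
196 = 11000100
Binary: 01001100.00110000.00011101.11000100


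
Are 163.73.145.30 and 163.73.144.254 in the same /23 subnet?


Mask: 255.255.254.0
163.73.145.30 AND mask = 163.73.144.0
163.73.144.254 AND mask = 163.73.144.0
Yes, same subnet (163.73.144.0)


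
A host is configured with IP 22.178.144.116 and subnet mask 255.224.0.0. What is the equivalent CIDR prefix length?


Binary: 11111111.11100000.00000000.00000000
Count leading 1s
Prefix: /11


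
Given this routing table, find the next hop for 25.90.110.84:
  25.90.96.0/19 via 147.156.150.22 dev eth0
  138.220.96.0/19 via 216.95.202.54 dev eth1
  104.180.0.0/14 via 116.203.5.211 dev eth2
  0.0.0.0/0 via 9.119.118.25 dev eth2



Longest prefix match for 25.90.110.84:
  /19 25.90.96.0: MATCH
  /19 138.220.96.0: no
  /14 104.180.0.0: no
  /0 0.0.0.0: MATCH
Selected: next-hop 147.156.150.22 via eth0 (matched /19)


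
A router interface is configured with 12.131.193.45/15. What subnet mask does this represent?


/15 means 15 network bits, 17 host bits
Binary: 11111111111111100000000000000000
Mask: 255.254.0.0


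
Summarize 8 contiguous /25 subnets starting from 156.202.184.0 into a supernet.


Original prefix: /25
Number of subnets: 8 = 2^3
New prefix = 25 - 3 = 22
Supernet: 156.202.184.0/22


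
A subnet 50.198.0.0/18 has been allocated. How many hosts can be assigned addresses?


Host bits = 32 - 18 = 14
Total addresses = 2^14 = 16384
Usable = total - 2 (network and broadcast)
Usable hosts: 16382


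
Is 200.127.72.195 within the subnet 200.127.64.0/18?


Subnet network: 200.127.64.0
Test IP AND mask: 200.127.64.0
Yes, 200.127.72.195 is in 200.127.64.0/18


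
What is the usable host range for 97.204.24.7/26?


Network: 97.204.24.0
Broadcast: 97.204.24.63
First usable = network + 1
Last usable = broadcast - 1
Range: 97.204.24.1 to 97.204.24.62


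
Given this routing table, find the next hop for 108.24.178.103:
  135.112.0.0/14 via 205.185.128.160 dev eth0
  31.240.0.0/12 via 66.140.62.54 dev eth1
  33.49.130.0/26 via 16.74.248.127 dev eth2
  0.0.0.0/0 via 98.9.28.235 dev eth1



Longest prefix match for 108.24.178.103:
  /14 135.112.0.0: no
  /12 31.240.0.0: no
  /26 33.49.130.0: no
  /0 0.0.0.0: MATCH
Selected: next-hop 98.9.28.235 via eth1 (matched /0)


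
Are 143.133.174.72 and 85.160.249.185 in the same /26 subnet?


Mask: 255.255.255.192
143.133.174.72 AND mask = 143.133.174.64
85.160.249.185 AND mask = 85.160.249.128
No, different subnets (143.133.174.64 vs 85.160.249.128)


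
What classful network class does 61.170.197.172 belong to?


First octet: 61
Binary: 00111101
0xxxxxxx -> Class A (1-126)
Class A, default mask 255.0.0.0 (/8)


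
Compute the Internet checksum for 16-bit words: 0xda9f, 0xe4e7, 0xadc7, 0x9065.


Sum all words (with carry folding):
+ 0xda9f = 0xda9f
+ 0xe4e7 = 0xbf87
+ 0xadc7 = 0x6d4f
+ 0x9065 = 0xfdb4
One's complement: ~0xfdb4
Checksum = 0x024b


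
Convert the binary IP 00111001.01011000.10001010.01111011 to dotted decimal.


00111001 = 57
01011000 = 88
10001010 = 138
01111011 = 123
IP: 57.88.138.123


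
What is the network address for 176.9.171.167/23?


IP:   10110000.00001001.10101011.10100111
Mask: 11111111.11111111.11111110.00000000
AND operation:
Net:  10110000.00001001.10101010.00000000
Network: 176.9.170.0/23


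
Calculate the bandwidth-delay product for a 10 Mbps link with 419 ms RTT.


BDP = bandwidth * RTT
= 10 Mbps * 419 ms
= 10 * 1e6 * 419 / 1000 bits
= 4190000 bits
= 523750 bytes
= 511.4746 KB
BDP = 4190000 bits (523750 bytes)


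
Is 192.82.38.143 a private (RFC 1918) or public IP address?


RFC 1918 private ranges:
  10.0.0.0/8 (10.0.0.0 - 10.255.255.255)
  172.16.0.0/12 (172.16.0.0 - 172.31.255.255)
  192.168.0.0/16 (192.168.0.0 - 192.168.255.255)
Public (not in any RFC 1918 range)


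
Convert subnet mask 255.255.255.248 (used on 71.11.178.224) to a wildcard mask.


Subnet mask: 255.255.255.248
Wildcard = 255.255.255.255 - subnet mask
255 - 255 = 0
255 - 255 = 0
255 - 255 = 0
255 - 248 = 7
Wildcard: 0.0.0.7


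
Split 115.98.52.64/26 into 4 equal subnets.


New prefix = 26 + 2 = 28
Each subnet has 16 addresses
  115.98.52.64/28
  115.98.52.80/28
  115.98.52.96/28
  115.98.52.112/28
Subnets: 115.98.52.64/28, 115.98.52.80/28, 115.98.52.96/28, 115.98.52.112/28


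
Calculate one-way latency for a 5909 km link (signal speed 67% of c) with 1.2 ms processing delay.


Speed = 0.67 * 3e5 km/s = 201000 km/s
Propagation delay = 5909 / 201000 = 0.0294 s = 29.398 ms
Processing delay = 1.2 ms
Total one-way latency = 30.598 ms


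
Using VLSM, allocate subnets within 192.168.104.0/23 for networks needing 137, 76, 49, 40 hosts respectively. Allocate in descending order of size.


137 hosts -> /24 (254 usable): 192.168.104.0/24
76 hosts -> /25 (126 usable): 192.168.105.0/25
49 hosts -> /26 (62 usable): 192.168.105.128/26
40 hosts -> /26 (62 usable): 192.168.105.192/26
Allocation: 192.168.104.0/24 (137 hosts, 254 usable); 192.168.105.0/25 (76 hosts, 126 usable); 192.168.105.128/26 (49 hosts, 62 usable); 192.168.105.192/26 (40 hosts, 62 usable)


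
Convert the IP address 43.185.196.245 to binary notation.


43 = 00101011
185 = 10111001
196 = 11000100
245 = 11110101
Binary: 00101011.10111001.11000100.11110101


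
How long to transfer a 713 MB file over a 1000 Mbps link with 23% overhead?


Effective throughput = 1000 * (1 - 23/100) = 770 Mbps
File size in Mb = 713 * 8 = 5704 Mb
Time = 5704 / 770
Time = 7.4078 seconds


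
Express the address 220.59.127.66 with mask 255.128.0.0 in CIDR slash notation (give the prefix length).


Binary: 11111111.10000000.00000000.00000000
Count leading 1s
Prefix: /9


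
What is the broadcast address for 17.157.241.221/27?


Network: 17.157.241.192/27
Host bits = 5
Set all host bits to 1:
Broadcast: 17.157.241.223


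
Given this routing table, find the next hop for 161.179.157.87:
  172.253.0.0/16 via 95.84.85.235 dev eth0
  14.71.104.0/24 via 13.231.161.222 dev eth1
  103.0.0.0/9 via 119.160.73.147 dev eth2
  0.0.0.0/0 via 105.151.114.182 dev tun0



Longest prefix match for 161.179.157.87:
  /16 172.253.0.0: no
  /24 14.71.104.0: no
  /9 103.0.0.0: no
  /0 0.0.0.0: MATCH
Selected: next-hop 105.151.114.182 via tun0 (matched /0)


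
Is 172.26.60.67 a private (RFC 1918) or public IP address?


RFC 1918 private ranges:
  10.0.0.0/8 (10.0.0.0 - 10.255.255.255)
  172.16.0.0/12 (172.16.0.0 - 172.31.255.255)
  192.168.0.0/16 (192.168.0.0 - 192.168.255.255)
Private (in 172.16.0.0/12)


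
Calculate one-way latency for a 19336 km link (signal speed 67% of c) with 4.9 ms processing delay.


Speed = 0.67 * 3e5 km/s = 201000 km/s
Propagation delay = 19336 / 201000 = 0.0962 s = 96.199 ms
Processing delay = 4.9 ms
Total one-way latency = 101.099 ms


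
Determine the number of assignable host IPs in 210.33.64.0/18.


Host bits = 32 - 18 = 14
Total addresses = 2^14 = 16384
Usable = total - 2 (network and broadcast)
Usable hosts: 16382


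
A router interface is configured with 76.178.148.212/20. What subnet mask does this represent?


/20 means 20 network bits, 12 host bits
Binary: 11111111111111111111000000000000
Mask: 255.255.240.0


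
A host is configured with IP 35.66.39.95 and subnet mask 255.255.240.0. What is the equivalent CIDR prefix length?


Binary: 11111111.11111111.11110000.00000000
Count leading 1s
Prefix: /20


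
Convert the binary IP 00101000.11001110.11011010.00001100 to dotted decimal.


00101000 = 40
11001110 = 206
11011010 = 218
00001100 = 12
IP: 40.206.218.12


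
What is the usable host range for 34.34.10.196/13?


Network: 34.32.0.0
Broadcast: 34.39.255.255
First usable = network + 1
Last usable = broadcast - 1
Range: 34.32.0.1 to 34.39.255.254


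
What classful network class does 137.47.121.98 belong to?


First octet: 137
Binary: 10001001
10xxxxxx -> Class B (128-191)
Class B, default mask 255.255.0.0 (/16)


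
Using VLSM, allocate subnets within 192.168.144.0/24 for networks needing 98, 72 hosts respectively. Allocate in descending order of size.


98 hosts -> /25 (126 usable): 192.168.144.0/25
72 hosts -> /25 (126 usable): 192.168.144.128/25
Allocation: 192.168.144.0/25 (98 hosts, 126 usable); 192.168.144.128/25 (72 hosts, 126 usable)


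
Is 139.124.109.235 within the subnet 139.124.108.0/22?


Subnet network: 139.124.108.0
Test IP AND mask: 139.124.108.0
Yes, 139.124.109.235 is in 139.124.108.0/22


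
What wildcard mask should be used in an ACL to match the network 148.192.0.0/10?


Subnet mask: 255.192.0.0
Wildcard = 255.255.255.255 - subnet mask
255 - 255 = 0
255 - 192 = 63
255 - 0 = 255
255 - 0 = 255
Wildcard: 0.63.255.255


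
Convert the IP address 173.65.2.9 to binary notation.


173 = 10101101
65 = 01000001
2 = 00000010
9 = 00001001
Binary: 10101101.01000001.00000010.00001001


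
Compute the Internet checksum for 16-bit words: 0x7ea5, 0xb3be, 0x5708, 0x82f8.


Sum all words (with carry folding):
+ 0x7ea5 = 0x7ea5
+ 0xb3be = 0x3264
+ 0x5708 = 0x896c
+ 0x82f8 = 0x0c65
One's complement: ~0x0c65
Checksum = 0xf39a


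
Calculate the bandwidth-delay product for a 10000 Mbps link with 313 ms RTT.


BDP = bandwidth * RTT
= 10000 Mbps * 313 ms
= 10000 * 1e6 * 313 / 1000 bits
= 3130000000 bits
= 391250000 bytes
= 382080.0781 KB
BDP = 3130000000 bits (391250000 bytes)


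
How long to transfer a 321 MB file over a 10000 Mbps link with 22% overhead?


Effective throughput = 10000 * (1 - 22/100) = 7800 Mbps
File size in Mb = 321 * 8 = 2568 Mb
Time = 2568 / 7800
Time = 0.3292 seconds


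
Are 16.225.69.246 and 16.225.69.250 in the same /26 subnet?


Mask: 255.255.255.192
16.225.69.246 AND mask = 16.225.69.192
16.225.69.250 AND mask = 16.225.69.192
Yes, same subnet (16.225.69.192)


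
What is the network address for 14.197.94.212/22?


IP:   00001110.11000101.01011110.11010100
Mask: 11111111.11111111.11111100.00000000
AND operation:
Net:  00001110.11000101.01011100.00000000
Network: 14.197.92.0/22


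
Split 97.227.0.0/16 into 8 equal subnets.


New prefix = 16 + 3 = 19
Each subnet has 8192 addresses
  97.227.0.0/19
  97.227.32.0/19
  97.227.64.0/19
  97.227.96.0/19
  97.227.128.0/19
  97.227.160.0/19
  97.227.192.0/19
  97.227.224.0/19
Subnets: 97.227.0.0/19, 97.227.32.0/19, 97.227.64.0/19, 97.227.96.0/19, 97.227.128.0/19, 97.227.160.0/19, 97.227.192.0/19, 97.227.224.0/19


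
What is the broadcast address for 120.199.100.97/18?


Network: 120.199.64.0/18
Host bits = 14
Set all host bits to 1:
Broadcast: 120.199.127.255


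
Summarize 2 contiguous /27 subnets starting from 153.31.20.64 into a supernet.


Original prefix: /27
Number of subnets: 2 = 2^1
New prefix = 27 - 1 = 26
Supernet: 153.31.20.64/26


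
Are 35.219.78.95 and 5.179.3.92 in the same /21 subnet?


Mask: 255.255.248.0
35.219.78.95 AND mask = 35.219.72.0
5.179.3.92 AND mask = 5.179.0.0
No, different subnets (35.219.72.0 vs 5.179.0.0)


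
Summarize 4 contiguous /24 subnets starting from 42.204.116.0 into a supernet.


Original prefix: /24
Number of subnets: 4 = 2^2
New prefix = 24 - 2 = 22
Supernet: 42.204.116.0/22


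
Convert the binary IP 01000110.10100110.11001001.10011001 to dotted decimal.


01000110 = 70
10100110 = 166
11001001 = 201
10011001 = 153
IP: 70.166.201.153


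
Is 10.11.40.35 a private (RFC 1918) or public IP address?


RFC 1918 private ranges:
  10.0.0.0/8 (10.0.0.0 - 10.255.255.255)
  172.16.0.0/12 (172.16.0.0 - 172.31.255.255)
  192.168.0.0/16 (192.168.0.0 - 192.168.255.255)
Private (in 10.0.0.0/8)


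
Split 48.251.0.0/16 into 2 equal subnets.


New prefix = 16 + 1 = 17
Each subnet has 32768 addresses
  48.251.0.0/17
  48.251.128.0/17
Subnets: 48.251.0.0/17, 48.251.128.0/17


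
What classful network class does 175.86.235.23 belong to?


First octet: 175
Binary: 10101111
10xxxxxx -> Class B (128-191)
Class B, default mask 255.255.0.0 (/16)


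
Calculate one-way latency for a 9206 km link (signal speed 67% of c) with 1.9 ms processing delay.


Speed = 0.67 * 3e5 km/s = 201000 km/s
Propagation delay = 9206 / 201000 = 0.0458 s = 45.801 ms
Processing delay = 1.9 ms
Total one-way latency = 47.701 ms


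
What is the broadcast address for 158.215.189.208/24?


Network: 158.215.189.0/24
Host bits = 8
Set all host bits to 1:
Broadcast: 158.215.189.255


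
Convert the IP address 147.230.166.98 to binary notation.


147 = 10010011
230 = 11100110
166 = 10100110
98 = 01100010
Binary: 10010011.11100110.10100110.01100010


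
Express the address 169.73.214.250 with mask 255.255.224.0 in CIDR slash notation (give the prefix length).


Binary: 11111111.11111111.11100000.00000000
Count leading 1s
Prefix: /19


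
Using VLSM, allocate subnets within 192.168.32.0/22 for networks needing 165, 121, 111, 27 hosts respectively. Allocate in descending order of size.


165 hosts -> /24 (254 usable): 192.168.32.0/24
121 hosts -> /25 (126 usable): 192.168.33.0/25
111 hosts -> /25 (126 usable): 192.168.33.128/25
27 hosts -> /27 (30 usable): 192.168.34.0/27
Allocation: 192.168.32.0/24 (165 hosts, 254 usable); 192.168.33.0/25 (121 hosts, 126 usable); 192.168.33.128/25 (111 hosts, 126 usable); 192.168.34.0/27 (27 hosts, 30 usable)


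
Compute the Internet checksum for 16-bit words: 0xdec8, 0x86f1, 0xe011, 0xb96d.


Sum all words (with carry folding):
+ 0xdec8 = 0xdec8
+ 0x86f1 = 0x65ba
+ 0xe011 = 0x45cc
+ 0xb96d = 0xff39
One's complement: ~0xff39
Checksum = 0x00c6


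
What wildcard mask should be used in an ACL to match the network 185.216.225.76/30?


Subnet mask: 255.255.255.252
Wildcard = 255.255.255.255 - subnet mask
255 - 255 = 0
255 - 255 = 0
255 - 255 = 0
255 - 252 = 3
Wildcard: 0.0.0.3


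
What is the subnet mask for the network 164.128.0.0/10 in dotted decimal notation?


/10 means 10 network bits, 22 host bits
Binary: 11111111110000000000000000000000
Mask: 255.192.0.0


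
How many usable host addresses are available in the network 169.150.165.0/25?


Host bits = 32 - 25 = 7
Total addresses = 2^7 = 128
Usable = total - 2 (network and broadcast)
Usable hosts: 126


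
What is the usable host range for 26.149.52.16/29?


Network: 26.149.52.16
Broadcast: 26.149.52.23
First usable = network + 1
Last usable = broadcast - 1
Range: 26.149.52.17 to 26.149.52.22


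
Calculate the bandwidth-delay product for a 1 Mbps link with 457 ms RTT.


BDP = bandwidth * RTT
= 1 Mbps * 457 ms
= 1 * 1e6 * 457 / 1000 bits
= 457000 bits
= 57125 bytes
= 55.7861 KB
BDP = 457000 bits (57125 bytes)


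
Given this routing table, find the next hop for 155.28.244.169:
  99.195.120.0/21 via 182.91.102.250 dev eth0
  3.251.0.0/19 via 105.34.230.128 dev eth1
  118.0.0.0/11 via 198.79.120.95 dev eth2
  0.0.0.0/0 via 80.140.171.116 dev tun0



Longest prefix match for 155.28.244.169:
  /21 99.195.120.0: no
  /19 3.251.0.0: no
  /11 118.0.0.0: no
  /0 0.0.0.0: MATCH
Selected: next-hop 80.140.171.116 via tun0 (matched /0)


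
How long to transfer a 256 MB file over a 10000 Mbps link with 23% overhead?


Effective throughput = 10000 * (1 - 23/100) = 7700 Mbps
File size in Mb = 256 * 8 = 2048 Mb
Time = 2048 / 7700
Time = 0.266 seconds


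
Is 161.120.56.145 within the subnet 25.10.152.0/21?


Subnet network: 25.10.152.0
Test IP AND mask: 161.120.56.0
No, 161.120.56.145 is not in 25.10.152.0/21


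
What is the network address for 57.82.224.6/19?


IP:   00111001.01010010.11100000.00000110
Mask: 11111111.11111111.11100000.00000000
AND operation:
Net:  00111001.01010010.11100000.00000000
Network: 57.82.224.0/19


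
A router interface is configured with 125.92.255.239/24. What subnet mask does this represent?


/24 means 24 network bits, 8 host bits
Binary: 11111111111111111111111100000000
Mask: 255.255.255.0


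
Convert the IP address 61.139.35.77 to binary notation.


61 = 00111101
139 = 10001011
35 = 00100011
77 = 01001101
Binary: 00111101.10001011.00100011.01001101


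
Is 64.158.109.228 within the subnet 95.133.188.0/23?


Subnet network: 95.133.188.0
Test IP AND mask: 64.158.108.0
No, 64.158.109.228 is not in 95.133.188.0/23


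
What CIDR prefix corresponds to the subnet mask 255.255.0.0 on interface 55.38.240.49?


Binary: 11111111.11111111.00000000.00000000
Count leading 1s
Prefix: /16


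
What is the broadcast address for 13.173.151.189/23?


Network: 13.173.150.0/23
Host bits = 9
Set all host bits to 1:
Broadcast: 13.173.151.255


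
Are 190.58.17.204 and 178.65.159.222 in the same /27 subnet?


Mask: 255.255.255.224
190.58.17.204 AND mask = 190.58.17.192
178.65.159.222 AND mask = 178.65.159.192
No, different subnets (190.58.17.192 vs 178.65.159.192)
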